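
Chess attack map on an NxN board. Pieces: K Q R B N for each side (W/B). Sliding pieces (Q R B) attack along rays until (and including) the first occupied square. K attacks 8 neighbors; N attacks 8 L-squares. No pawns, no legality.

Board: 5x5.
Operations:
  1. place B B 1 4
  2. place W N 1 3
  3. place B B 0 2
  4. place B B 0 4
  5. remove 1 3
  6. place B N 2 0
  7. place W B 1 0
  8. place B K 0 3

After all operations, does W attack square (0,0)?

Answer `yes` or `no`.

Answer: no

Derivation:
Op 1: place BB@(1,4)
Op 2: place WN@(1,3)
Op 3: place BB@(0,2)
Op 4: place BB@(0,4)
Op 5: remove (1,3)
Op 6: place BN@(2,0)
Op 7: place WB@(1,0)
Op 8: place BK@(0,3)
Per-piece attacks for W:
  WB@(1,0): attacks (2,1) (3,2) (4,3) (0,1)
W attacks (0,0): no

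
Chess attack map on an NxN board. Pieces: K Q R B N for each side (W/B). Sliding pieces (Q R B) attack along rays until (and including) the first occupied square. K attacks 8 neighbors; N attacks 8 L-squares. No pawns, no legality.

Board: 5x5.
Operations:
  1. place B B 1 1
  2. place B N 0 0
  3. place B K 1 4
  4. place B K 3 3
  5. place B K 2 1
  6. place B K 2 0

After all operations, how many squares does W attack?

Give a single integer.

Op 1: place BB@(1,1)
Op 2: place BN@(0,0)
Op 3: place BK@(1,4)
Op 4: place BK@(3,3)
Op 5: place BK@(2,1)
Op 6: place BK@(2,0)
Per-piece attacks for W:
Union (0 distinct): (none)

Answer: 0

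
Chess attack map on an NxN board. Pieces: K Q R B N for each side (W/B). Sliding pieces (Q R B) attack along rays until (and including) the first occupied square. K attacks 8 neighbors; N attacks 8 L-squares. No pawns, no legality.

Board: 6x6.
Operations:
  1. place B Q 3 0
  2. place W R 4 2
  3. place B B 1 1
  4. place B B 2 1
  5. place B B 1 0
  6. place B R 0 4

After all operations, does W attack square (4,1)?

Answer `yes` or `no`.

Op 1: place BQ@(3,0)
Op 2: place WR@(4,2)
Op 3: place BB@(1,1)
Op 4: place BB@(2,1)
Op 5: place BB@(1,0)
Op 6: place BR@(0,4)
Per-piece attacks for W:
  WR@(4,2): attacks (4,3) (4,4) (4,5) (4,1) (4,0) (5,2) (3,2) (2,2) (1,2) (0,2)
W attacks (4,1): yes

Answer: yes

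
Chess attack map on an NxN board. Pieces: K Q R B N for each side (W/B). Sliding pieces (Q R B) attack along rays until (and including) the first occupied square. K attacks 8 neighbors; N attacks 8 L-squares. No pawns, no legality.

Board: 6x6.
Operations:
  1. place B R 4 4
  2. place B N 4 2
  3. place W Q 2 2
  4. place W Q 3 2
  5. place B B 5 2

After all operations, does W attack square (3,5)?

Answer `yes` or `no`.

Op 1: place BR@(4,4)
Op 2: place BN@(4,2)
Op 3: place WQ@(2,2)
Op 4: place WQ@(3,2)
Op 5: place BB@(5,2)
Per-piece attacks for W:
  WQ@(2,2): attacks (2,3) (2,4) (2,5) (2,1) (2,0) (3,2) (1,2) (0,2) (3,3) (4,4) (3,1) (4,0) (1,3) (0,4) (1,1) (0,0) [ray(1,0) blocked at (3,2); ray(1,1) blocked at (4,4)]
  WQ@(3,2): attacks (3,3) (3,4) (3,5) (3,1) (3,0) (4,2) (2,2) (4,3) (5,4) (4,1) (5,0) (2,3) (1,4) (0,5) (2,1) (1,0) [ray(1,0) blocked at (4,2); ray(-1,0) blocked at (2,2)]
W attacks (3,5): yes

Answer: yes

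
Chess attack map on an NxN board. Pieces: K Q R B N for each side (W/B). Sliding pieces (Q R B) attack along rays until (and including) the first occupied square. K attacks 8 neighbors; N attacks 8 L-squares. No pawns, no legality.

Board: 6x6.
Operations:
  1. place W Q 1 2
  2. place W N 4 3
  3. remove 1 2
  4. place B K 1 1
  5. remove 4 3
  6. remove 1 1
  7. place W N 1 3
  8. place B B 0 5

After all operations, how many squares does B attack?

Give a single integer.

Op 1: place WQ@(1,2)
Op 2: place WN@(4,3)
Op 3: remove (1,2)
Op 4: place BK@(1,1)
Op 5: remove (4,3)
Op 6: remove (1,1)
Op 7: place WN@(1,3)
Op 8: place BB@(0,5)
Per-piece attacks for B:
  BB@(0,5): attacks (1,4) (2,3) (3,2) (4,1) (5,0)
Union (5 distinct): (1,4) (2,3) (3,2) (4,1) (5,0)

Answer: 5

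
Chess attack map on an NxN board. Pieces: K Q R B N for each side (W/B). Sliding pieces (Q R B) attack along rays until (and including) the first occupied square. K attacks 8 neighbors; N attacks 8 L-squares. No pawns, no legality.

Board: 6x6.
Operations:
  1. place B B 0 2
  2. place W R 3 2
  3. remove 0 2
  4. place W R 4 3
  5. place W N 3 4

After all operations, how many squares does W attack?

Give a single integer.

Answer: 19

Derivation:
Op 1: place BB@(0,2)
Op 2: place WR@(3,2)
Op 3: remove (0,2)
Op 4: place WR@(4,3)
Op 5: place WN@(3,4)
Per-piece attacks for W:
  WR@(3,2): attacks (3,3) (3,4) (3,1) (3,0) (4,2) (5,2) (2,2) (1,2) (0,2) [ray(0,1) blocked at (3,4)]
  WN@(3,4): attacks (5,5) (1,5) (4,2) (5,3) (2,2) (1,3)
  WR@(4,3): attacks (4,4) (4,5) (4,2) (4,1) (4,0) (5,3) (3,3) (2,3) (1,3) (0,3)
Union (19 distinct): (0,2) (0,3) (1,2) (1,3) (1,5) (2,2) (2,3) (3,0) (3,1) (3,3) (3,4) (4,0) (4,1) (4,2) (4,4) (4,5) (5,2) (5,3) (5,5)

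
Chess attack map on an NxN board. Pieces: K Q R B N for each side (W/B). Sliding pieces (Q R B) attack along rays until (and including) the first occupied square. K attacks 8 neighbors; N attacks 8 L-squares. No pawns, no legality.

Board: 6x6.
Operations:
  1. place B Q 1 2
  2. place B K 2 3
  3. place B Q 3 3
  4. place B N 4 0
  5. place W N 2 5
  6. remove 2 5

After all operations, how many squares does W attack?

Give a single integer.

Answer: 0

Derivation:
Op 1: place BQ@(1,2)
Op 2: place BK@(2,3)
Op 3: place BQ@(3,3)
Op 4: place BN@(4,0)
Op 5: place WN@(2,5)
Op 6: remove (2,5)
Per-piece attacks for W:
Union (0 distinct): (none)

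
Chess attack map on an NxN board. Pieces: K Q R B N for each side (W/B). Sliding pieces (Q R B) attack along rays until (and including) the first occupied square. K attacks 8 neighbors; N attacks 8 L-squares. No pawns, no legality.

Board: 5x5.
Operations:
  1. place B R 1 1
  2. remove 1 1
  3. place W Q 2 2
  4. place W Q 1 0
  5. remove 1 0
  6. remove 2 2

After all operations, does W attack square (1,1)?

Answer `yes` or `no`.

Answer: no

Derivation:
Op 1: place BR@(1,1)
Op 2: remove (1,1)
Op 3: place WQ@(2,2)
Op 4: place WQ@(1,0)
Op 5: remove (1,0)
Op 6: remove (2,2)
Per-piece attacks for W:
W attacks (1,1): no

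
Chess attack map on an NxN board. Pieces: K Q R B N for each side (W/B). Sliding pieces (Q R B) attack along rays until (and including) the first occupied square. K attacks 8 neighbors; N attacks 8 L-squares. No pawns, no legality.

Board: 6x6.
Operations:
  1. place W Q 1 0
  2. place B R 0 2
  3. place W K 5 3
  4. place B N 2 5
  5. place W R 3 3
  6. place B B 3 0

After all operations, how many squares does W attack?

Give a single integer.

Op 1: place WQ@(1,0)
Op 2: place BR@(0,2)
Op 3: place WK@(5,3)
Op 4: place BN@(2,5)
Op 5: place WR@(3,3)
Op 6: place BB@(3,0)
Per-piece attacks for W:
  WQ@(1,0): attacks (1,1) (1,2) (1,3) (1,4) (1,5) (2,0) (3,0) (0,0) (2,1) (3,2) (4,3) (5,4) (0,1) [ray(1,0) blocked at (3,0)]
  WR@(3,3): attacks (3,4) (3,5) (3,2) (3,1) (3,0) (4,3) (5,3) (2,3) (1,3) (0,3) [ray(0,-1) blocked at (3,0); ray(1,0) blocked at (5,3)]
  WK@(5,3): attacks (5,4) (5,2) (4,3) (4,4) (4,2)
Union (22 distinct): (0,0) (0,1) (0,3) (1,1) (1,2) (1,3) (1,4) (1,5) (2,0) (2,1) (2,3) (3,0) (3,1) (3,2) (3,4) (3,5) (4,2) (4,3) (4,4) (5,2) (5,3) (5,4)

Answer: 22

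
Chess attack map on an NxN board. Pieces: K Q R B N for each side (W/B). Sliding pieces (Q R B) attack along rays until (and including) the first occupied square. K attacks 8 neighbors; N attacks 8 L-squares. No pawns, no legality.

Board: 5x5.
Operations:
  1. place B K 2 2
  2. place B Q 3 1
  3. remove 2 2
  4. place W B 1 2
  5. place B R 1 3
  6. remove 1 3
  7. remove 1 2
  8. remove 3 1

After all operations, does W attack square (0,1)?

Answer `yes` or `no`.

Op 1: place BK@(2,2)
Op 2: place BQ@(3,1)
Op 3: remove (2,2)
Op 4: place WB@(1,2)
Op 5: place BR@(1,3)
Op 6: remove (1,3)
Op 7: remove (1,2)
Op 8: remove (3,1)
Per-piece attacks for W:
W attacks (0,1): no

Answer: no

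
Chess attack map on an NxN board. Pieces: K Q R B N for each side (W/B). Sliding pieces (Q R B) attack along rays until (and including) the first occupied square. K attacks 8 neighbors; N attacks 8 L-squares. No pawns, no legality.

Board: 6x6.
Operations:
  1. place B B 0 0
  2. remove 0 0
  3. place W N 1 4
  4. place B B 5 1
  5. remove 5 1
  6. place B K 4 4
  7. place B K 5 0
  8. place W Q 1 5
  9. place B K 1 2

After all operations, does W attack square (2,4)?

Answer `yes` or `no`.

Op 1: place BB@(0,0)
Op 2: remove (0,0)
Op 3: place WN@(1,4)
Op 4: place BB@(5,1)
Op 5: remove (5,1)
Op 6: place BK@(4,4)
Op 7: place BK@(5,0)
Op 8: place WQ@(1,5)
Op 9: place BK@(1,2)
Per-piece attacks for W:
  WN@(1,4): attacks (3,5) (2,2) (3,3) (0,2)
  WQ@(1,5): attacks (1,4) (2,5) (3,5) (4,5) (5,5) (0,5) (2,4) (3,3) (4,2) (5,1) (0,4) [ray(0,-1) blocked at (1,4)]
W attacks (2,4): yes

Answer: yes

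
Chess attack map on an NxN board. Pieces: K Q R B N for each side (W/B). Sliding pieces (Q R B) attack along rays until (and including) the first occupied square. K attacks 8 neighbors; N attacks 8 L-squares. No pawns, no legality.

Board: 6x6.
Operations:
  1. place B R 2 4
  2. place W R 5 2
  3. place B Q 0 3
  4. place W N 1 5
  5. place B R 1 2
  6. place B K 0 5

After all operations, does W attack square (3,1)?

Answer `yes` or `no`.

Answer: no

Derivation:
Op 1: place BR@(2,4)
Op 2: place WR@(5,2)
Op 3: place BQ@(0,3)
Op 4: place WN@(1,5)
Op 5: place BR@(1,2)
Op 6: place BK@(0,5)
Per-piece attacks for W:
  WN@(1,5): attacks (2,3) (3,4) (0,3)
  WR@(5,2): attacks (5,3) (5,4) (5,5) (5,1) (5,0) (4,2) (3,2) (2,2) (1,2) [ray(-1,0) blocked at (1,2)]
W attacks (3,1): no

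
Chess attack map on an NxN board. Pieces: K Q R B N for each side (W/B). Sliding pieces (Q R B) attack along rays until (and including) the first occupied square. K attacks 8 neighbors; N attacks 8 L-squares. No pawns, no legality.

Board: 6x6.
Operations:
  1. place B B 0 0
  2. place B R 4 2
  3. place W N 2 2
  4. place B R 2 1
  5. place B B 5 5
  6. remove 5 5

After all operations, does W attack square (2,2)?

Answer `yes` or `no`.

Answer: no

Derivation:
Op 1: place BB@(0,0)
Op 2: place BR@(4,2)
Op 3: place WN@(2,2)
Op 4: place BR@(2,1)
Op 5: place BB@(5,5)
Op 6: remove (5,5)
Per-piece attacks for W:
  WN@(2,2): attacks (3,4) (4,3) (1,4) (0,3) (3,0) (4,1) (1,0) (0,1)
W attacks (2,2): no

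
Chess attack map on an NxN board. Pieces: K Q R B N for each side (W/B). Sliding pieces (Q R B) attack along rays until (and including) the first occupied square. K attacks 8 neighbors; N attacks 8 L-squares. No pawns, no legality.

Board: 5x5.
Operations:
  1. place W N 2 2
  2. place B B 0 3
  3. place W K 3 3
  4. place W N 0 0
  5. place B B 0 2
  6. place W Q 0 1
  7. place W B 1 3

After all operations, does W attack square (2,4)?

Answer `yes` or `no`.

Answer: yes

Derivation:
Op 1: place WN@(2,2)
Op 2: place BB@(0,3)
Op 3: place WK@(3,3)
Op 4: place WN@(0,0)
Op 5: place BB@(0,2)
Op 6: place WQ@(0,1)
Op 7: place WB@(1,3)
Per-piece attacks for W:
  WN@(0,0): attacks (1,2) (2,1)
  WQ@(0,1): attacks (0,2) (0,0) (1,1) (2,1) (3,1) (4,1) (1,2) (2,3) (3,4) (1,0) [ray(0,1) blocked at (0,2); ray(0,-1) blocked at (0,0)]
  WB@(1,3): attacks (2,4) (2,2) (0,4) (0,2) [ray(1,-1) blocked at (2,2); ray(-1,-1) blocked at (0,2)]
  WN@(2,2): attacks (3,4) (4,3) (1,4) (0,3) (3,0) (4,1) (1,0) (0,1)
  WK@(3,3): attacks (3,4) (3,2) (4,3) (2,3) (4,4) (4,2) (2,4) (2,2)
W attacks (2,4): yes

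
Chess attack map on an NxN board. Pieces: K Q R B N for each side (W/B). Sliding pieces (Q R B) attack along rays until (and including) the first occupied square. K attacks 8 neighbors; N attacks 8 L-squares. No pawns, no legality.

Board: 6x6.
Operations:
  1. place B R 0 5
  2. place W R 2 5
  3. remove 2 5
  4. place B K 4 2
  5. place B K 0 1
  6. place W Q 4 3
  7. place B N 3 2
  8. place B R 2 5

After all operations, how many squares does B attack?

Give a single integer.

Op 1: place BR@(0,5)
Op 2: place WR@(2,5)
Op 3: remove (2,5)
Op 4: place BK@(4,2)
Op 5: place BK@(0,1)
Op 6: place WQ@(4,3)
Op 7: place BN@(3,2)
Op 8: place BR@(2,5)
Per-piece attacks for B:
  BK@(0,1): attacks (0,2) (0,0) (1,1) (1,2) (1,0)
  BR@(0,5): attacks (0,4) (0,3) (0,2) (0,1) (1,5) (2,5) [ray(0,-1) blocked at (0,1); ray(1,0) blocked at (2,5)]
  BR@(2,5): attacks (2,4) (2,3) (2,2) (2,1) (2,0) (3,5) (4,5) (5,5) (1,5) (0,5) [ray(-1,0) blocked at (0,5)]
  BN@(3,2): attacks (4,4) (5,3) (2,4) (1,3) (4,0) (5,1) (2,0) (1,1)
  BK@(4,2): attacks (4,3) (4,1) (5,2) (3,2) (5,3) (5,1) (3,3) (3,1)
Union (30 distinct): (0,0) (0,1) (0,2) (0,3) (0,4) (0,5) (1,0) (1,1) (1,2) (1,3) (1,5) (2,0) (2,1) (2,2) (2,3) (2,4) (2,5) (3,1) (3,2) (3,3) (3,5) (4,0) (4,1) (4,3) (4,4) (4,5) (5,1) (5,2) (5,3) (5,5)

Answer: 30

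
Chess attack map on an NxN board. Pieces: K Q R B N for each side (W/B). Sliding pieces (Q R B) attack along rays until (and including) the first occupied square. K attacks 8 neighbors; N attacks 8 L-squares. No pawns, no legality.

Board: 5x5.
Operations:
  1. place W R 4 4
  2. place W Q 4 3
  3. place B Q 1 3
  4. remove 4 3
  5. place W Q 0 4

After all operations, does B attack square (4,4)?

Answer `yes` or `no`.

Op 1: place WR@(4,4)
Op 2: place WQ@(4,3)
Op 3: place BQ@(1,3)
Op 4: remove (4,3)
Op 5: place WQ@(0,4)
Per-piece attacks for B:
  BQ@(1,3): attacks (1,4) (1,2) (1,1) (1,0) (2,3) (3,3) (4,3) (0,3) (2,4) (2,2) (3,1) (4,0) (0,4) (0,2) [ray(-1,1) blocked at (0,4)]
B attacks (4,4): no

Answer: no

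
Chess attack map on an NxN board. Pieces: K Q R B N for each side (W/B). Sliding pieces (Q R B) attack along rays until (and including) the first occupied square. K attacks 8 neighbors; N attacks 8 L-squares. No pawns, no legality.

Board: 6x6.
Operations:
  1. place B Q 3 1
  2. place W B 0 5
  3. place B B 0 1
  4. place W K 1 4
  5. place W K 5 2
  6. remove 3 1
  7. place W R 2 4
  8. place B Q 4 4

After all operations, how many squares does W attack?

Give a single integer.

Op 1: place BQ@(3,1)
Op 2: place WB@(0,5)
Op 3: place BB@(0,1)
Op 4: place WK@(1,4)
Op 5: place WK@(5,2)
Op 6: remove (3,1)
Op 7: place WR@(2,4)
Op 8: place BQ@(4,4)
Per-piece attacks for W:
  WB@(0,5): attacks (1,4) [ray(1,-1) blocked at (1,4)]
  WK@(1,4): attacks (1,5) (1,3) (2,4) (0,4) (2,5) (2,3) (0,5) (0,3)
  WR@(2,4): attacks (2,5) (2,3) (2,2) (2,1) (2,0) (3,4) (4,4) (1,4) [ray(1,0) blocked at (4,4); ray(-1,0) blocked at (1,4)]
  WK@(5,2): attacks (5,3) (5,1) (4,2) (4,3) (4,1)
Union (19 distinct): (0,3) (0,4) (0,5) (1,3) (1,4) (1,5) (2,0) (2,1) (2,2) (2,3) (2,4) (2,5) (3,4) (4,1) (4,2) (4,3) (4,4) (5,1) (5,3)

Answer: 19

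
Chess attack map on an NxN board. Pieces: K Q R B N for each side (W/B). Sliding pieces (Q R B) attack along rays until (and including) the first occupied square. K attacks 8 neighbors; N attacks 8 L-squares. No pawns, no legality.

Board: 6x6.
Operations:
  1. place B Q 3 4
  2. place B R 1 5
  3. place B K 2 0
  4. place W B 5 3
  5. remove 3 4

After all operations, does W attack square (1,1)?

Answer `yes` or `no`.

Op 1: place BQ@(3,4)
Op 2: place BR@(1,5)
Op 3: place BK@(2,0)
Op 4: place WB@(5,3)
Op 5: remove (3,4)
Per-piece attacks for W:
  WB@(5,3): attacks (4,4) (3,5) (4,2) (3,1) (2,0) [ray(-1,-1) blocked at (2,0)]
W attacks (1,1): no

Answer: no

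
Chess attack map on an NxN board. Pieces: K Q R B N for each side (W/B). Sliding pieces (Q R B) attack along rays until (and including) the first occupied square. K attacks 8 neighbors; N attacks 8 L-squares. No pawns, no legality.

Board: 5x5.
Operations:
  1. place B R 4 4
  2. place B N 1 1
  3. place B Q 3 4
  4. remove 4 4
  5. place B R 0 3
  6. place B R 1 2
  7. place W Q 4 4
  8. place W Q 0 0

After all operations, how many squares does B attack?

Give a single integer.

Answer: 19

Derivation:
Op 1: place BR@(4,4)
Op 2: place BN@(1,1)
Op 3: place BQ@(3,4)
Op 4: remove (4,4)
Op 5: place BR@(0,3)
Op 6: place BR@(1,2)
Op 7: place WQ@(4,4)
Op 8: place WQ@(0,0)
Per-piece attacks for B:
  BR@(0,3): attacks (0,4) (0,2) (0,1) (0,0) (1,3) (2,3) (3,3) (4,3) [ray(0,-1) blocked at (0,0)]
  BN@(1,1): attacks (2,3) (3,2) (0,3) (3,0)
  BR@(1,2): attacks (1,3) (1,4) (1,1) (2,2) (3,2) (4,2) (0,2) [ray(0,-1) blocked at (1,1)]
  BQ@(3,4): attacks (3,3) (3,2) (3,1) (3,0) (4,4) (2,4) (1,4) (0,4) (4,3) (2,3) (1,2) [ray(1,0) blocked at (4,4); ray(-1,-1) blocked at (1,2)]
Union (19 distinct): (0,0) (0,1) (0,2) (0,3) (0,4) (1,1) (1,2) (1,3) (1,4) (2,2) (2,3) (2,4) (3,0) (3,1) (3,2) (3,3) (4,2) (4,3) (4,4)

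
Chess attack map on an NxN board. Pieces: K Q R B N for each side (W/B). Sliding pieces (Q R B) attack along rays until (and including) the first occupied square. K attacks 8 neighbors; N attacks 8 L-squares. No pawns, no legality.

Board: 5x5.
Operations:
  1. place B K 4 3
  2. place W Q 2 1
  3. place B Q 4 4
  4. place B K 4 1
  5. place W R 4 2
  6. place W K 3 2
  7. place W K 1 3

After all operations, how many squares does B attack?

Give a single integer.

Answer: 15

Derivation:
Op 1: place BK@(4,3)
Op 2: place WQ@(2,1)
Op 3: place BQ@(4,4)
Op 4: place BK@(4,1)
Op 5: place WR@(4,2)
Op 6: place WK@(3,2)
Op 7: place WK@(1,3)
Per-piece attacks for B:
  BK@(4,1): attacks (4,2) (4,0) (3,1) (3,2) (3,0)
  BK@(4,3): attacks (4,4) (4,2) (3,3) (3,4) (3,2)
  BQ@(4,4): attacks (4,3) (3,4) (2,4) (1,4) (0,4) (3,3) (2,2) (1,1) (0,0) [ray(0,-1) blocked at (4,3)]
Union (15 distinct): (0,0) (0,4) (1,1) (1,4) (2,2) (2,4) (3,0) (3,1) (3,2) (3,3) (3,4) (4,0) (4,2) (4,3) (4,4)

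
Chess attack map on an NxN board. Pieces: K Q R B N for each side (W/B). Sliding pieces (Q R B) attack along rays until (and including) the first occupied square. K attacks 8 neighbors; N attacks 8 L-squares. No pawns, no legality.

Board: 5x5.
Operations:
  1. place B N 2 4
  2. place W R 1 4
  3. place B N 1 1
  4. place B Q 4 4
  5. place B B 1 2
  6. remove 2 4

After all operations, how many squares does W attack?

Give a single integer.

Answer: 6

Derivation:
Op 1: place BN@(2,4)
Op 2: place WR@(1,4)
Op 3: place BN@(1,1)
Op 4: place BQ@(4,4)
Op 5: place BB@(1,2)
Op 6: remove (2,4)
Per-piece attacks for W:
  WR@(1,4): attacks (1,3) (1,2) (2,4) (3,4) (4,4) (0,4) [ray(0,-1) blocked at (1,2); ray(1,0) blocked at (4,4)]
Union (6 distinct): (0,4) (1,2) (1,3) (2,4) (3,4) (4,4)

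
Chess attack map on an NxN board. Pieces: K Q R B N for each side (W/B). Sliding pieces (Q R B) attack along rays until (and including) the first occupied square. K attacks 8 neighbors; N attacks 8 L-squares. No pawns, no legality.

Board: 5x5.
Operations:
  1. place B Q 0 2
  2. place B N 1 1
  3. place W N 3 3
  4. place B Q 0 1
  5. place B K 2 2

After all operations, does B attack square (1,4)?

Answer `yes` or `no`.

Answer: no

Derivation:
Op 1: place BQ@(0,2)
Op 2: place BN@(1,1)
Op 3: place WN@(3,3)
Op 4: place BQ@(0,1)
Op 5: place BK@(2,2)
Per-piece attacks for B:
  BQ@(0,1): attacks (0,2) (0,0) (1,1) (1,2) (2,3) (3,4) (1,0) [ray(0,1) blocked at (0,2); ray(1,0) blocked at (1,1)]
  BQ@(0,2): attacks (0,3) (0,4) (0,1) (1,2) (2,2) (1,3) (2,4) (1,1) [ray(0,-1) blocked at (0,1); ray(1,0) blocked at (2,2); ray(1,-1) blocked at (1,1)]
  BN@(1,1): attacks (2,3) (3,2) (0,3) (3,0)
  BK@(2,2): attacks (2,3) (2,1) (3,2) (1,2) (3,3) (3,1) (1,3) (1,1)
B attacks (1,4): no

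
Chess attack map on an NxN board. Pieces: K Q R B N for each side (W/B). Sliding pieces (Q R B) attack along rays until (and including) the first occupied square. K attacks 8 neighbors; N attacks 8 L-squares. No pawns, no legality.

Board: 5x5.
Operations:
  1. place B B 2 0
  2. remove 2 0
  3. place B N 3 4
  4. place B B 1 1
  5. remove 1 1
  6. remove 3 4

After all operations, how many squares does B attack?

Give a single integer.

Answer: 0

Derivation:
Op 1: place BB@(2,0)
Op 2: remove (2,0)
Op 3: place BN@(3,4)
Op 4: place BB@(1,1)
Op 5: remove (1,1)
Op 6: remove (3,4)
Per-piece attacks for B:
Union (0 distinct): (none)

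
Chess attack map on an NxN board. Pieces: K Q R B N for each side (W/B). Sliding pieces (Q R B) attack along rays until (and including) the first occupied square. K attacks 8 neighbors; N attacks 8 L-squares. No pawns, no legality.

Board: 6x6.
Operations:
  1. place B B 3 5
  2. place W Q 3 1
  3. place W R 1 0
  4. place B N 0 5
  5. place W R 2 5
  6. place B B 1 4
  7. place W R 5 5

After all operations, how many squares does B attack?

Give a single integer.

Answer: 12

Derivation:
Op 1: place BB@(3,5)
Op 2: place WQ@(3,1)
Op 3: place WR@(1,0)
Op 4: place BN@(0,5)
Op 5: place WR@(2,5)
Op 6: place BB@(1,4)
Op 7: place WR@(5,5)
Per-piece attacks for B:
  BN@(0,5): attacks (1,3) (2,4)
  BB@(1,4): attacks (2,5) (2,3) (3,2) (4,1) (5,0) (0,5) (0,3) [ray(1,1) blocked at (2,5); ray(-1,1) blocked at (0,5)]
  BB@(3,5): attacks (4,4) (5,3) (2,4) (1,3) (0,2)
Union (12 distinct): (0,2) (0,3) (0,5) (1,3) (2,3) (2,4) (2,5) (3,2) (4,1) (4,4) (5,0) (5,3)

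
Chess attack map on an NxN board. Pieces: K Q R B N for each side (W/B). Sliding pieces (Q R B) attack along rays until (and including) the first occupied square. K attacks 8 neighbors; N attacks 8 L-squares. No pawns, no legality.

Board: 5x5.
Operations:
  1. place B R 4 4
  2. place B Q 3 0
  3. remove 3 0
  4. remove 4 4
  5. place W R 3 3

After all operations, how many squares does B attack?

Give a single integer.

Op 1: place BR@(4,4)
Op 2: place BQ@(3,0)
Op 3: remove (3,0)
Op 4: remove (4,4)
Op 5: place WR@(3,3)
Per-piece attacks for B:
Union (0 distinct): (none)

Answer: 0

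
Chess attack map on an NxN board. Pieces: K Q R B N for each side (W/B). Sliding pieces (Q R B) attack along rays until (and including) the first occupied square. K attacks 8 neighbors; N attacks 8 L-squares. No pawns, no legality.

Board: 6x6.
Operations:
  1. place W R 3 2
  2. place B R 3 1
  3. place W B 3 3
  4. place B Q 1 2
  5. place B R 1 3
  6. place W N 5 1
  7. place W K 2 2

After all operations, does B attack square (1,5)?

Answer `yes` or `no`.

Op 1: place WR@(3,2)
Op 2: place BR@(3,1)
Op 3: place WB@(3,3)
Op 4: place BQ@(1,2)
Op 5: place BR@(1,3)
Op 6: place WN@(5,1)
Op 7: place WK@(2,2)
Per-piece attacks for B:
  BQ@(1,2): attacks (1,3) (1,1) (1,0) (2,2) (0,2) (2,3) (3,4) (4,5) (2,1) (3,0) (0,3) (0,1) [ray(0,1) blocked at (1,3); ray(1,0) blocked at (2,2)]
  BR@(1,3): attacks (1,4) (1,5) (1,2) (2,3) (3,3) (0,3) [ray(0,-1) blocked at (1,2); ray(1,0) blocked at (3,3)]
  BR@(3,1): attacks (3,2) (3,0) (4,1) (5,1) (2,1) (1,1) (0,1) [ray(0,1) blocked at (3,2); ray(1,0) blocked at (5,1)]
B attacks (1,5): yes

Answer: yes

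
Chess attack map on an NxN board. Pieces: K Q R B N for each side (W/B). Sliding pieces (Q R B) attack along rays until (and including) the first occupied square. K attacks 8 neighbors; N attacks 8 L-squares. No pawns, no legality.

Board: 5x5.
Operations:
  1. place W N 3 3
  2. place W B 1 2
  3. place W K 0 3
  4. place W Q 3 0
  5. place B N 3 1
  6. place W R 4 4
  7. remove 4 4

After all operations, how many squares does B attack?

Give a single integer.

Op 1: place WN@(3,3)
Op 2: place WB@(1,2)
Op 3: place WK@(0,3)
Op 4: place WQ@(3,0)
Op 5: place BN@(3,1)
Op 6: place WR@(4,4)
Op 7: remove (4,4)
Per-piece attacks for B:
  BN@(3,1): attacks (4,3) (2,3) (1,2) (1,0)
Union (4 distinct): (1,0) (1,2) (2,3) (4,3)

Answer: 4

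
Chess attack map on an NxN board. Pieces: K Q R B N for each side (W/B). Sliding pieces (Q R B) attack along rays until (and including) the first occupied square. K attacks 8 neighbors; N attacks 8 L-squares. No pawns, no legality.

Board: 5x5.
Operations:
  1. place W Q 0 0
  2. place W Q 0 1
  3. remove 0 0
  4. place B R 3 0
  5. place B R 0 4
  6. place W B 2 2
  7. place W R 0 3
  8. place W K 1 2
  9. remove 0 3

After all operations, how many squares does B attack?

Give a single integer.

Op 1: place WQ@(0,0)
Op 2: place WQ@(0,1)
Op 3: remove (0,0)
Op 4: place BR@(3,0)
Op 5: place BR@(0,4)
Op 6: place WB@(2,2)
Op 7: place WR@(0,3)
Op 8: place WK@(1,2)
Op 9: remove (0,3)
Per-piece attacks for B:
  BR@(0,4): attacks (0,3) (0,2) (0,1) (1,4) (2,4) (3,4) (4,4) [ray(0,-1) blocked at (0,1)]
  BR@(3,0): attacks (3,1) (3,2) (3,3) (3,4) (4,0) (2,0) (1,0) (0,0)
Union (14 distinct): (0,0) (0,1) (0,2) (0,3) (1,0) (1,4) (2,0) (2,4) (3,1) (3,2) (3,3) (3,4) (4,0) (4,4)

Answer: 14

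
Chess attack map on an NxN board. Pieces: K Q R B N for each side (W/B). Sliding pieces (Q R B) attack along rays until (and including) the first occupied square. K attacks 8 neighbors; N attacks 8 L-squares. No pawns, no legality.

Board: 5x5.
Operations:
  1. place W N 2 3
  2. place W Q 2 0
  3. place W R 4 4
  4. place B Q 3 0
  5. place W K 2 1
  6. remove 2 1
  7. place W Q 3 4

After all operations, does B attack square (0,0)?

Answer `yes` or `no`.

Op 1: place WN@(2,3)
Op 2: place WQ@(2,0)
Op 3: place WR@(4,4)
Op 4: place BQ@(3,0)
Op 5: place WK@(2,1)
Op 6: remove (2,1)
Op 7: place WQ@(3,4)
Per-piece attacks for B:
  BQ@(3,0): attacks (3,1) (3,2) (3,3) (3,4) (4,0) (2,0) (4,1) (2,1) (1,2) (0,3) [ray(0,1) blocked at (3,4); ray(-1,0) blocked at (2,0)]
B attacks (0,0): no

Answer: no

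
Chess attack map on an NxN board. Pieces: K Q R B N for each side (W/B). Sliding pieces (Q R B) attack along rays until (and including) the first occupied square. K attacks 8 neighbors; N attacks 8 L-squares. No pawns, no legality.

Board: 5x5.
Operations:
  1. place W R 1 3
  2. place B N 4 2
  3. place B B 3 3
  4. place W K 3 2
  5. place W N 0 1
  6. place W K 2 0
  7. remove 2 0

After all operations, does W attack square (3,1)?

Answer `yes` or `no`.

Answer: yes

Derivation:
Op 1: place WR@(1,3)
Op 2: place BN@(4,2)
Op 3: place BB@(3,3)
Op 4: place WK@(3,2)
Op 5: place WN@(0,1)
Op 6: place WK@(2,0)
Op 7: remove (2,0)
Per-piece attacks for W:
  WN@(0,1): attacks (1,3) (2,2) (2,0)
  WR@(1,3): attacks (1,4) (1,2) (1,1) (1,0) (2,3) (3,3) (0,3) [ray(1,0) blocked at (3,3)]
  WK@(3,2): attacks (3,3) (3,1) (4,2) (2,2) (4,3) (4,1) (2,3) (2,1)
W attacks (3,1): yes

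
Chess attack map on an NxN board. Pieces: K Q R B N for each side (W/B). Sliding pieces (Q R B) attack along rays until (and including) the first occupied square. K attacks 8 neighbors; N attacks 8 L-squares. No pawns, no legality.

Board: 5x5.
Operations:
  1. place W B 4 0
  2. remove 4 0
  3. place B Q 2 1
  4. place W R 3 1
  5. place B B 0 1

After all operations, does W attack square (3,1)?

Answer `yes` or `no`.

Op 1: place WB@(4,0)
Op 2: remove (4,0)
Op 3: place BQ@(2,1)
Op 4: place WR@(3,1)
Op 5: place BB@(0,1)
Per-piece attacks for W:
  WR@(3,1): attacks (3,2) (3,3) (3,4) (3,0) (4,1) (2,1) [ray(-1,0) blocked at (2,1)]
W attacks (3,1): no

Answer: no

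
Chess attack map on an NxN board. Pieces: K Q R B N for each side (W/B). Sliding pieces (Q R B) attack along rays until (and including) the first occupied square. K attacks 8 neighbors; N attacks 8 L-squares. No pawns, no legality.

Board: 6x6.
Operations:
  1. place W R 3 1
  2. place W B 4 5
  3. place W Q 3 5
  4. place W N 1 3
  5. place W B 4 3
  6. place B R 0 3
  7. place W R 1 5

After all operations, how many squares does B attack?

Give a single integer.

Answer: 6

Derivation:
Op 1: place WR@(3,1)
Op 2: place WB@(4,5)
Op 3: place WQ@(3,5)
Op 4: place WN@(1,3)
Op 5: place WB@(4,3)
Op 6: place BR@(0,3)
Op 7: place WR@(1,5)
Per-piece attacks for B:
  BR@(0,3): attacks (0,4) (0,5) (0,2) (0,1) (0,0) (1,3) [ray(1,0) blocked at (1,3)]
Union (6 distinct): (0,0) (0,1) (0,2) (0,4) (0,5) (1,3)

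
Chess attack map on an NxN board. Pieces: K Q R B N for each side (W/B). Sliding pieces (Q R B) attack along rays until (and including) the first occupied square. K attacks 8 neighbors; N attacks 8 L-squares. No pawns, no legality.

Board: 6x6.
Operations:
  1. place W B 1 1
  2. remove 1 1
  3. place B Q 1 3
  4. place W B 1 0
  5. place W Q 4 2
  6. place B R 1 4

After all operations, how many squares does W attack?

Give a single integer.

Op 1: place WB@(1,1)
Op 2: remove (1,1)
Op 3: place BQ@(1,3)
Op 4: place WB@(1,0)
Op 5: place WQ@(4,2)
Op 6: place BR@(1,4)
Per-piece attacks for W:
  WB@(1,0): attacks (2,1) (3,2) (4,3) (5,4) (0,1)
  WQ@(4,2): attacks (4,3) (4,4) (4,5) (4,1) (4,0) (5,2) (3,2) (2,2) (1,2) (0,2) (5,3) (5,1) (3,3) (2,4) (1,5) (3,1) (2,0)
Union (20 distinct): (0,1) (0,2) (1,2) (1,5) (2,0) (2,1) (2,2) (2,4) (3,1) (3,2) (3,3) (4,0) (4,1) (4,3) (4,4) (4,5) (5,1) (5,2) (5,3) (5,4)

Answer: 20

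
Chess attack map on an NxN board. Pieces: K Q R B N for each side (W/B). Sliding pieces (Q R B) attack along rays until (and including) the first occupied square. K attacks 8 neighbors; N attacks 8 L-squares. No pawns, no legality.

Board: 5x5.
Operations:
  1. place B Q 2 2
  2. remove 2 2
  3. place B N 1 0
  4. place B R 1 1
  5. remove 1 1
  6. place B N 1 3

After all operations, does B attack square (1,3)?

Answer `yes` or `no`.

Answer: no

Derivation:
Op 1: place BQ@(2,2)
Op 2: remove (2,2)
Op 3: place BN@(1,0)
Op 4: place BR@(1,1)
Op 5: remove (1,1)
Op 6: place BN@(1,3)
Per-piece attacks for B:
  BN@(1,0): attacks (2,2) (3,1) (0,2)
  BN@(1,3): attacks (3,4) (2,1) (3,2) (0,1)
B attacks (1,3): no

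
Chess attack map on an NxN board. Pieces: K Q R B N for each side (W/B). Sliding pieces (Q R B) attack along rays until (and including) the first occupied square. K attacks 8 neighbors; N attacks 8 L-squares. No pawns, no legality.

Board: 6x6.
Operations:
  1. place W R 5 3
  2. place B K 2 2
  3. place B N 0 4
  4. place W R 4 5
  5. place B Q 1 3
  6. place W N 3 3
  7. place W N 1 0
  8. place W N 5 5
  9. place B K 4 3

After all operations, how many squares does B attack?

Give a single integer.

Answer: 24

Derivation:
Op 1: place WR@(5,3)
Op 2: place BK@(2,2)
Op 3: place BN@(0,4)
Op 4: place WR@(4,5)
Op 5: place BQ@(1,3)
Op 6: place WN@(3,3)
Op 7: place WN@(1,0)
Op 8: place WN@(5,5)
Op 9: place BK@(4,3)
Per-piece attacks for B:
  BN@(0,4): attacks (2,5) (1,2) (2,3)
  BQ@(1,3): attacks (1,4) (1,5) (1,2) (1,1) (1,0) (2,3) (3,3) (0,3) (2,4) (3,5) (2,2) (0,4) (0,2) [ray(0,-1) blocked at (1,0); ray(1,0) blocked at (3,3); ray(1,-1) blocked at (2,2); ray(-1,1) blocked at (0,4)]
  BK@(2,2): attacks (2,3) (2,1) (3,2) (1,2) (3,3) (3,1) (1,3) (1,1)
  BK@(4,3): attacks (4,4) (4,2) (5,3) (3,3) (5,4) (5,2) (3,4) (3,2)
Union (24 distinct): (0,2) (0,3) (0,4) (1,0) (1,1) (1,2) (1,3) (1,4) (1,5) (2,1) (2,2) (2,3) (2,4) (2,5) (3,1) (3,2) (3,3) (3,4) (3,5) (4,2) (4,4) (5,2) (5,3) (5,4)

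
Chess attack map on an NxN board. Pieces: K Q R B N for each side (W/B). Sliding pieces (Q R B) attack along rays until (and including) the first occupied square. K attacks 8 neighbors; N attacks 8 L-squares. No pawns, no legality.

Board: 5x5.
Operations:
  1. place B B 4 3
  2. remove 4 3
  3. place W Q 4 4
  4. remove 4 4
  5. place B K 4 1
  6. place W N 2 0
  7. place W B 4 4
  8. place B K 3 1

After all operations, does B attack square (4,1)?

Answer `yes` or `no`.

Op 1: place BB@(4,3)
Op 2: remove (4,3)
Op 3: place WQ@(4,4)
Op 4: remove (4,4)
Op 5: place BK@(4,1)
Op 6: place WN@(2,0)
Op 7: place WB@(4,4)
Op 8: place BK@(3,1)
Per-piece attacks for B:
  BK@(3,1): attacks (3,2) (3,0) (4,1) (2,1) (4,2) (4,0) (2,2) (2,0)
  BK@(4,1): attacks (4,2) (4,0) (3,1) (3,2) (3,0)
B attacks (4,1): yes

Answer: yes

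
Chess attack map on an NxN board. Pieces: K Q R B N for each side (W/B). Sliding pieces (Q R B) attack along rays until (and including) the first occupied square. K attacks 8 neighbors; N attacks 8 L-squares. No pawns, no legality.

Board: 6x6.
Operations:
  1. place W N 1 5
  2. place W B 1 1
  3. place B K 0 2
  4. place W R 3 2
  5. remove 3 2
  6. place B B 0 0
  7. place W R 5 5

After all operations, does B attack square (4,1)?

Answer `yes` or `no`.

Op 1: place WN@(1,5)
Op 2: place WB@(1,1)
Op 3: place BK@(0,2)
Op 4: place WR@(3,2)
Op 5: remove (3,2)
Op 6: place BB@(0,0)
Op 7: place WR@(5,5)
Per-piece attacks for B:
  BB@(0,0): attacks (1,1) [ray(1,1) blocked at (1,1)]
  BK@(0,2): attacks (0,3) (0,1) (1,2) (1,3) (1,1)
B attacks (4,1): no

Answer: no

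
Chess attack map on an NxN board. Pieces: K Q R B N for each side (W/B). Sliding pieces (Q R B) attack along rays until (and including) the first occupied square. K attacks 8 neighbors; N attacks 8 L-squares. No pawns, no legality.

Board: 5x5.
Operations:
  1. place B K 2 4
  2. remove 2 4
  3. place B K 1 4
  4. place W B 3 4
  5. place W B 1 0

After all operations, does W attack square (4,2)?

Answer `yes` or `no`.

Op 1: place BK@(2,4)
Op 2: remove (2,4)
Op 3: place BK@(1,4)
Op 4: place WB@(3,4)
Op 5: place WB@(1,0)
Per-piece attacks for W:
  WB@(1,0): attacks (2,1) (3,2) (4,3) (0,1)
  WB@(3,4): attacks (4,3) (2,3) (1,2) (0,1)
W attacks (4,2): no

Answer: no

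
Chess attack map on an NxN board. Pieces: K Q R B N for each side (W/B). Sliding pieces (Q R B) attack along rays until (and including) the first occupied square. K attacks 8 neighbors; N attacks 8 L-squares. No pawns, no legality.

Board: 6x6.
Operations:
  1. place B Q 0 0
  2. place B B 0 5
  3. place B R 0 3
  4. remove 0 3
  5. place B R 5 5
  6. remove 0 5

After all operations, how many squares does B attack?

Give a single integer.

Answer: 23

Derivation:
Op 1: place BQ@(0,0)
Op 2: place BB@(0,5)
Op 3: place BR@(0,3)
Op 4: remove (0,3)
Op 5: place BR@(5,5)
Op 6: remove (0,5)
Per-piece attacks for B:
  BQ@(0,0): attacks (0,1) (0,2) (0,3) (0,4) (0,5) (1,0) (2,0) (3,0) (4,0) (5,0) (1,1) (2,2) (3,3) (4,4) (5,5) [ray(1,1) blocked at (5,5)]
  BR@(5,5): attacks (5,4) (5,3) (5,2) (5,1) (5,0) (4,5) (3,5) (2,5) (1,5) (0,5)
Union (23 distinct): (0,1) (0,2) (0,3) (0,4) (0,5) (1,0) (1,1) (1,5) (2,0) (2,2) (2,5) (3,0) (3,3) (3,5) (4,0) (4,4) (4,5) (5,0) (5,1) (5,2) (5,3) (5,4) (5,5)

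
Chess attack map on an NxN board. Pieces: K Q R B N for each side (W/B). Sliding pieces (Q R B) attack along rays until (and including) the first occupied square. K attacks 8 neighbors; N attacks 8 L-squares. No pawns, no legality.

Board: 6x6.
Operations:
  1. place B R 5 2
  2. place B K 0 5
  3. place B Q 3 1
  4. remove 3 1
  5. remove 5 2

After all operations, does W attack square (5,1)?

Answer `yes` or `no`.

Answer: no

Derivation:
Op 1: place BR@(5,2)
Op 2: place BK@(0,5)
Op 3: place BQ@(3,1)
Op 4: remove (3,1)
Op 5: remove (5,2)
Per-piece attacks for W:
W attacks (5,1): no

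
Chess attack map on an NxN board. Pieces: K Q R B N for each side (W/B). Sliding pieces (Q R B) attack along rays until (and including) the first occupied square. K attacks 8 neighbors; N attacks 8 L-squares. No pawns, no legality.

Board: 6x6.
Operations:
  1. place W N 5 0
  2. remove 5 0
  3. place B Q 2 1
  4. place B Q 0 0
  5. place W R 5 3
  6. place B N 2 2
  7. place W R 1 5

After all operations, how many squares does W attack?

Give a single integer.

Answer: 18

Derivation:
Op 1: place WN@(5,0)
Op 2: remove (5,0)
Op 3: place BQ@(2,1)
Op 4: place BQ@(0,0)
Op 5: place WR@(5,3)
Op 6: place BN@(2,2)
Op 7: place WR@(1,5)
Per-piece attacks for W:
  WR@(1,5): attacks (1,4) (1,3) (1,2) (1,1) (1,0) (2,5) (3,5) (4,5) (5,5) (0,5)
  WR@(5,3): attacks (5,4) (5,5) (5,2) (5,1) (5,0) (4,3) (3,3) (2,3) (1,3) (0,3)
Union (18 distinct): (0,3) (0,5) (1,0) (1,1) (1,2) (1,3) (1,4) (2,3) (2,5) (3,3) (3,5) (4,3) (4,5) (5,0) (5,1) (5,2) (5,4) (5,5)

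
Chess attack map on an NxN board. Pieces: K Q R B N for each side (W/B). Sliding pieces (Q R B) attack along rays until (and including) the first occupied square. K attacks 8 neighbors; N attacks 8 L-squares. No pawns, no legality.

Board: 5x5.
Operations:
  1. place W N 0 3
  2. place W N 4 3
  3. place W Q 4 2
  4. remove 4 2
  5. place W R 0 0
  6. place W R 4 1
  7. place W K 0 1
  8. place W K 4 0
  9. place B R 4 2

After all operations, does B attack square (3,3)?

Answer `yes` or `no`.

Answer: no

Derivation:
Op 1: place WN@(0,3)
Op 2: place WN@(4,3)
Op 3: place WQ@(4,2)
Op 4: remove (4,2)
Op 5: place WR@(0,0)
Op 6: place WR@(4,1)
Op 7: place WK@(0,1)
Op 8: place WK@(4,0)
Op 9: place BR@(4,2)
Per-piece attacks for B:
  BR@(4,2): attacks (4,3) (4,1) (3,2) (2,2) (1,2) (0,2) [ray(0,1) blocked at (4,3); ray(0,-1) blocked at (4,1)]
B attacks (3,3): no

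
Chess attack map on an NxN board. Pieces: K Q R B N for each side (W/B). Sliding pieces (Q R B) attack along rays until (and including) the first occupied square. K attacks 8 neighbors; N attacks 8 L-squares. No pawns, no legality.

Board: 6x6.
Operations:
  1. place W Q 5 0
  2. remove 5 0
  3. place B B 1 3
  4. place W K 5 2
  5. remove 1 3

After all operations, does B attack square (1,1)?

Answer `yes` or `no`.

Answer: no

Derivation:
Op 1: place WQ@(5,0)
Op 2: remove (5,0)
Op 3: place BB@(1,3)
Op 4: place WK@(5,2)
Op 5: remove (1,3)
Per-piece attacks for B:
B attacks (1,1): no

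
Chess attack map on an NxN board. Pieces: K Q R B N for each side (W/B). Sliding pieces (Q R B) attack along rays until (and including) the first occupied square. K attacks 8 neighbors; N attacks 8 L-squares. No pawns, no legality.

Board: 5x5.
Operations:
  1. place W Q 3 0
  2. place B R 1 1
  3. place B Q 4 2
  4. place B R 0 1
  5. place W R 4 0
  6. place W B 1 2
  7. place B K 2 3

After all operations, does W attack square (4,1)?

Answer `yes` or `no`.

Op 1: place WQ@(3,0)
Op 2: place BR@(1,1)
Op 3: place BQ@(4,2)
Op 4: place BR@(0,1)
Op 5: place WR@(4,0)
Op 6: place WB@(1,2)
Op 7: place BK@(2,3)
Per-piece attacks for W:
  WB@(1,2): attacks (2,3) (2,1) (3,0) (0,3) (0,1) [ray(1,1) blocked at (2,3); ray(1,-1) blocked at (3,0); ray(-1,-1) blocked at (0,1)]
  WQ@(3,0): attacks (3,1) (3,2) (3,3) (3,4) (4,0) (2,0) (1,0) (0,0) (4,1) (2,1) (1,2) [ray(1,0) blocked at (4,0); ray(-1,1) blocked at (1,2)]
  WR@(4,0): attacks (4,1) (4,2) (3,0) [ray(0,1) blocked at (4,2); ray(-1,0) blocked at (3,0)]
W attacks (4,1): yes

Answer: yes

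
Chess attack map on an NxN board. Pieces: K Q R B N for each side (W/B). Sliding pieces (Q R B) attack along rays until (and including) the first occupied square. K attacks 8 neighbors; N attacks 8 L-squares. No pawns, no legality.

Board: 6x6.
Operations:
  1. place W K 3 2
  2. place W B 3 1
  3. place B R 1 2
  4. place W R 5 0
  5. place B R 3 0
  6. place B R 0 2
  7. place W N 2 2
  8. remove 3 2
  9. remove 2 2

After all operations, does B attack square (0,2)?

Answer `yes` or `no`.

Answer: yes

Derivation:
Op 1: place WK@(3,2)
Op 2: place WB@(3,1)
Op 3: place BR@(1,2)
Op 4: place WR@(5,0)
Op 5: place BR@(3,0)
Op 6: place BR@(0,2)
Op 7: place WN@(2,2)
Op 8: remove (3,2)
Op 9: remove (2,2)
Per-piece attacks for B:
  BR@(0,2): attacks (0,3) (0,4) (0,5) (0,1) (0,0) (1,2) [ray(1,0) blocked at (1,2)]
  BR@(1,2): attacks (1,3) (1,4) (1,5) (1,1) (1,0) (2,2) (3,2) (4,2) (5,2) (0,2) [ray(-1,0) blocked at (0,2)]
  BR@(3,0): attacks (3,1) (4,0) (5,0) (2,0) (1,0) (0,0) [ray(0,1) blocked at (3,1); ray(1,0) blocked at (5,0)]
B attacks (0,2): yes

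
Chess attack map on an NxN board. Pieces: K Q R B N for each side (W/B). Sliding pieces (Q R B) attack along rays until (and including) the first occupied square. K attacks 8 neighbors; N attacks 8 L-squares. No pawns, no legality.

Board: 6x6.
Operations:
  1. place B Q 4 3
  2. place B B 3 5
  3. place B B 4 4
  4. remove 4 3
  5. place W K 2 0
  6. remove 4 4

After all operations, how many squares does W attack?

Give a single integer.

Answer: 5

Derivation:
Op 1: place BQ@(4,3)
Op 2: place BB@(3,5)
Op 3: place BB@(4,4)
Op 4: remove (4,3)
Op 5: place WK@(2,0)
Op 6: remove (4,4)
Per-piece attacks for W:
  WK@(2,0): attacks (2,1) (3,0) (1,0) (3,1) (1,1)
Union (5 distinct): (1,0) (1,1) (2,1) (3,0) (3,1)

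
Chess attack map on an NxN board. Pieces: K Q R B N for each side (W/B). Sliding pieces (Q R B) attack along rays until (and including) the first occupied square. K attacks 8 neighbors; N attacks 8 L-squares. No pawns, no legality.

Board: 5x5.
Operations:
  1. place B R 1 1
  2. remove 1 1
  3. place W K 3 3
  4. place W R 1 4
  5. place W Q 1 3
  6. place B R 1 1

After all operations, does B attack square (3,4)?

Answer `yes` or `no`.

Answer: no

Derivation:
Op 1: place BR@(1,1)
Op 2: remove (1,1)
Op 3: place WK@(3,3)
Op 4: place WR@(1,4)
Op 5: place WQ@(1,3)
Op 6: place BR@(1,1)
Per-piece attacks for B:
  BR@(1,1): attacks (1,2) (1,3) (1,0) (2,1) (3,1) (4,1) (0,1) [ray(0,1) blocked at (1,3)]
B attacks (3,4): no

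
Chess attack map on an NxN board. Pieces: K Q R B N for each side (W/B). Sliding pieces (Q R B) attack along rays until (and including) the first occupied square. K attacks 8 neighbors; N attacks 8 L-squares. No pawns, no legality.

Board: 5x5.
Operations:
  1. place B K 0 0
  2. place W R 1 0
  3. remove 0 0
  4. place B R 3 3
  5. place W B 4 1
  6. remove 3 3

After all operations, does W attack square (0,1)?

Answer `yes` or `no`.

Answer: no

Derivation:
Op 1: place BK@(0,0)
Op 2: place WR@(1,0)
Op 3: remove (0,0)
Op 4: place BR@(3,3)
Op 5: place WB@(4,1)
Op 6: remove (3,3)
Per-piece attacks for W:
  WR@(1,0): attacks (1,1) (1,2) (1,3) (1,4) (2,0) (3,0) (4,0) (0,0)
  WB@(4,1): attacks (3,2) (2,3) (1,4) (3,0)
W attacks (0,1): no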